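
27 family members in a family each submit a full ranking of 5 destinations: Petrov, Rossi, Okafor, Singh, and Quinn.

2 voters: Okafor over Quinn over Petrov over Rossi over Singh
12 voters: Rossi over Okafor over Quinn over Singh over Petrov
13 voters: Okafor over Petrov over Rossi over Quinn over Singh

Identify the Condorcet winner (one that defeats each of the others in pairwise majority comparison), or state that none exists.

Okafor

Head-to-head results (27 voters total):
Petrov vs Rossi: Petrov wins 15–12.
Petrov vs Okafor: Okafor wins 27–0.
Petrov vs Singh: Petrov wins 15–12.
Petrov vs Quinn: Quinn wins 14–13.
Rossi vs Okafor: Okafor wins 15–12.
Rossi vs Singh: Rossi wins 27–0.
Rossi vs Quinn: Rossi wins 25–2.
Okafor vs Singh: Okafor wins 27–0.
Okafor vs Quinn: Okafor wins 27–0.
Singh vs Quinn: Quinn wins 27–0.
Okafor beats each rival — Petrov (27–0), Rossi (15–12), Singh (27–0), Quinn (27–0) — so Okafor is the Condorcet winner.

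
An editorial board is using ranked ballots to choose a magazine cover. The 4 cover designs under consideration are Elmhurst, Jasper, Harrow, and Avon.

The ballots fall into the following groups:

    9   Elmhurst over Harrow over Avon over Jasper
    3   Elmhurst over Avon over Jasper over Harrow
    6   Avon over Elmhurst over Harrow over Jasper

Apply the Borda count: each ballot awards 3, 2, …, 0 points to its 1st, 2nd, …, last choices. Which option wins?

Elmhurst

Borda scores:
  Elmhurst: 9·3 + 3·3 + 6·2 = 48
  Jasper: 9·0 + 3·1 + 6·0 = 3
  Harrow: 9·2 + 3·0 + 6·1 = 24
  Avon: 9·1 + 3·2 + 6·3 = 33
Elmhurst has the highest total.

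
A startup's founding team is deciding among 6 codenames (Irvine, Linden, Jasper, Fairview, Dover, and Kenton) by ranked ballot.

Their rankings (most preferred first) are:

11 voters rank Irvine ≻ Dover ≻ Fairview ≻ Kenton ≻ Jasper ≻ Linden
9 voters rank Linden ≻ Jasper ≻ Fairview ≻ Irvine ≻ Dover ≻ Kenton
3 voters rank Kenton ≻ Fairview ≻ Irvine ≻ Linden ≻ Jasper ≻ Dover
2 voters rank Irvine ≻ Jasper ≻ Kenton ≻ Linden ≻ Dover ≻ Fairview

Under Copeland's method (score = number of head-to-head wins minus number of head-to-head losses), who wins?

Irvine

Pairwise results:
  Irvine vs Linden: Irvine wins 16–9.
  Irvine vs Jasper: Irvine wins 16–9.
  Irvine vs Fairview: Irvine wins 13–12.
  Irvine vs Dover: Irvine wins 25–0.
  Irvine vs Kenton: Irvine wins 22–3.
  Linden vs Jasper: Jasper wins 13–12.
  Linden vs Fairview: Fairview wins 14–11.
  Linden vs Dover: Linden wins 14–11.
  Linden vs Kenton: Kenton wins 16–9.
  Jasper vs Fairview: Fairview wins 14–11.
  Jasper vs Dover: Jasper wins 14–11.
  Jasper vs Kenton: Kenton wins 14–11.
  Fairview vs Dover: Dover wins 13–12.
  Fairview vs Kenton: Fairview wins 20–5.
  Dover vs Kenton: Dover wins 20–5.
Copeland scores (wins − losses):
  Irvine: 5 − 0 = 5
  Linden: 1 − 4 = -3
  Jasper: 2 − 3 = -1
  Fairview: 3 − 2 = 1
  Dover: 2 − 3 = -1
  Kenton: 2 − 3 = -1
Irvine has the best Copeland score.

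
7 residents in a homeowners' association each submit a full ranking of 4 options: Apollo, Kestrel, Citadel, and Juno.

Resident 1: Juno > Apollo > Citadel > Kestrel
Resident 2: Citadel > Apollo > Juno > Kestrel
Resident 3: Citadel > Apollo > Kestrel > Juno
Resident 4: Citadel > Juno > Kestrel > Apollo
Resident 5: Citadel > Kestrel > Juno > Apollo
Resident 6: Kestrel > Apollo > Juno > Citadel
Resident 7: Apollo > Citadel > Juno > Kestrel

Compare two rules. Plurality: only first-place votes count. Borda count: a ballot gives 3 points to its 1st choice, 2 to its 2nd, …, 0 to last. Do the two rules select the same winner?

Yes

Plurality first-place counts: Apollo 1, Kestrel 1, Citadel 4, Juno 1 → Citadel.
Borda totals: Apollo 11, Kestrel 7, Citadel 15, Juno 9 → Citadel.
The two rules agree on Citadel.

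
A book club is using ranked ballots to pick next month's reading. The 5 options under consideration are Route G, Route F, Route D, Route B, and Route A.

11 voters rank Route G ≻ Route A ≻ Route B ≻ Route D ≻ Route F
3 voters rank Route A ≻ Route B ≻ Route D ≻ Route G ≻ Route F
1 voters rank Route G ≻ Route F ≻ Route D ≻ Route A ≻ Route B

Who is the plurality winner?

Route G

First-place vote totals:
  Route G: 12
  Route F: 0
  Route D: 0
  Route B: 0
  Route A: 3
Route G has the most first-place votes.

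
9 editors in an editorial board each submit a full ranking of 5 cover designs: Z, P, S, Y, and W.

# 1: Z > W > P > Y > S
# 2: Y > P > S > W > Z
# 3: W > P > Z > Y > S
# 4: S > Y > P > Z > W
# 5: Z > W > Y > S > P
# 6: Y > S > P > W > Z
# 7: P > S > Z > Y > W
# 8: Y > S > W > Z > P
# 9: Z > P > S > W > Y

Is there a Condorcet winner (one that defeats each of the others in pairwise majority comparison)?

No

Head-to-head results (9 voters total):
Z vs P: P wins 5–4.
Z vs S: S wins 5–4.
Z vs Y: Z wins 5–4.
Z vs W: Z wins 5–4.
P vs S: P wins 5–4.
P vs Y: Y wins 5–4.
P vs W: P wins 5–4.
S vs Y: Y wins 6–3.
S vs W: S wins 6–3.
Y vs W: Y wins 5–4.
No candidate beats all others: Z beats Y beats P beats Z, a majority cycle.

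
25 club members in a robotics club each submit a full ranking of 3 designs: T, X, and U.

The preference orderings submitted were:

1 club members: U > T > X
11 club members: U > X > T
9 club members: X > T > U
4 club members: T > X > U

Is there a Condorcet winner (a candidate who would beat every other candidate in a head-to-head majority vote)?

Head-to-head results (25 voters total):
T vs X: X wins 20–5.
T vs U: T wins 13–12.
X vs U: X wins 13–12.
X beats each rival — T (20–5), U (13–12) — so X is the Condorcet winner.

Yes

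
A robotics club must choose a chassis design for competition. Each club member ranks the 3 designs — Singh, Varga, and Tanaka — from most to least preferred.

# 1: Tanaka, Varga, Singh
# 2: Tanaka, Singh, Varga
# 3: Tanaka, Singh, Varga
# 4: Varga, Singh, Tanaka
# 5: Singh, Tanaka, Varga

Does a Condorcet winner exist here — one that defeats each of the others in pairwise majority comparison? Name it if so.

Head-to-head results (5 voters total):
Singh vs Varga: Singh wins 3–2.
Singh vs Tanaka: Tanaka wins 3–2.
Varga vs Tanaka: Tanaka wins 4–1.
Tanaka beats each rival — Singh (3–2), Varga (4–1) — so Tanaka is the Condorcet winner.

Tanaka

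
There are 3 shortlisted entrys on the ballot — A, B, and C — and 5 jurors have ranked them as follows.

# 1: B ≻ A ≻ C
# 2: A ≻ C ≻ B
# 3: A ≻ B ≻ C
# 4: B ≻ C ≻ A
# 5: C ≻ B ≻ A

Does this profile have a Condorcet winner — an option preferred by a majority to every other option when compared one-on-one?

Yes

Head-to-head results (5 voters total):
A vs B: B wins 3–2.
A vs C: A wins 3–2.
B vs C: B wins 3–2.
B beats each rival — A (3–2), C (3–2) — so B is the Condorcet winner.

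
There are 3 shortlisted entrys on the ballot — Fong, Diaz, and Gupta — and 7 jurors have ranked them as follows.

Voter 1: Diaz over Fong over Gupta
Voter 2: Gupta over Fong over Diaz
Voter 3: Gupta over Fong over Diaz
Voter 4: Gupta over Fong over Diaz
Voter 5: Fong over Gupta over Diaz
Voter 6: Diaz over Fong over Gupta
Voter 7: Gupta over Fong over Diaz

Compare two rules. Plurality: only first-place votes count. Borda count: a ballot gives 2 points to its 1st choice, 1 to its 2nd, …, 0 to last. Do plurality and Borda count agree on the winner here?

Plurality first-place counts: Fong 1, Diaz 2, Gupta 4 → Gupta.
Borda totals: Fong 8, Diaz 4, Gupta 9 → Gupta.
The two rules agree on Gupta.

Yes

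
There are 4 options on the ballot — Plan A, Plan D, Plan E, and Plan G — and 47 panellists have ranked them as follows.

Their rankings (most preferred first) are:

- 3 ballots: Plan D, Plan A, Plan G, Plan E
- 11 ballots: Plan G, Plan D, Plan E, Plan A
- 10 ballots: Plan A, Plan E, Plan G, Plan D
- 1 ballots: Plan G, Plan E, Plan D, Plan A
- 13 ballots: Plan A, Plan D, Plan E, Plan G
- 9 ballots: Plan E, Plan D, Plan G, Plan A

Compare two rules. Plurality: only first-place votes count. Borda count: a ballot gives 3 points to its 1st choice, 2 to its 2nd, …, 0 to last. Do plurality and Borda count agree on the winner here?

No

Plurality first-place counts: Plan A 23, Plan D 3, Plan E 9, Plan G 12 → Plan A.
Borda totals: Plan A 75, Plan D 76, Plan E 73, Plan G 58 → Plan D.
The two rules disagree: plurality picks Plan A, Borda picks Plan D.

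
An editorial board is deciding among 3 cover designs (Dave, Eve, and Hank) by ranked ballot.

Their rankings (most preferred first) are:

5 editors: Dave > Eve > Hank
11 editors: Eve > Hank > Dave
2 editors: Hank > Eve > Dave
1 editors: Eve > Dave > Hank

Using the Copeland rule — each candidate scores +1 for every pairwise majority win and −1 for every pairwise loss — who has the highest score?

Eve

Pairwise results:
  Dave vs Eve: Eve wins 14–5.
  Dave vs Hank: Hank wins 13–6.
  Eve vs Hank: Eve wins 17–2.
Copeland scores (wins − losses):
  Dave: 0 − 2 = -2
  Eve: 2 − 0 = 2
  Hank: 1 − 1 = 0
Eve has the best Copeland score.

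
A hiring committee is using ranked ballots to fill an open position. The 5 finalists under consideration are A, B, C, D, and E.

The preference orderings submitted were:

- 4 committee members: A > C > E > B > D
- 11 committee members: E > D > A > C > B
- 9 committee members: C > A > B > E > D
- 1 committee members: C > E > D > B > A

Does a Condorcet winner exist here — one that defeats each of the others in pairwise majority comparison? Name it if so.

A

Head-to-head results (25 voters total):
A vs B: A wins 24–1.
A vs C: A wins 15–10.
A vs D: A wins 13–12.
A vs E: A wins 13–12.
B vs C: C wins 25–0.
B vs D: B wins 13–12.
B vs E: E wins 16–9.
C vs D: C wins 14–11.
C vs E: C wins 14–11.
D vs E: E wins 25–0.
A beats each rival — B (24–1), C (15–10), D (13–12), E (13–12) — so A is the Condorcet winner.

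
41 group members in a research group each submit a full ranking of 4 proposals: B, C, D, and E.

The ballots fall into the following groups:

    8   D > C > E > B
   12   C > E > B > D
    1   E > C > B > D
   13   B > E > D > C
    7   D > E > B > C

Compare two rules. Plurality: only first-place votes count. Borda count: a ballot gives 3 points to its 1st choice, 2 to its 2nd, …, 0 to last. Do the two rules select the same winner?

Plurality first-place counts: B 13, C 12, D 15, E 1 → D.
Borda totals: B 59, C 54, D 58, E 75 → E.
The two rules disagree: plurality picks D, Borda picks E.

No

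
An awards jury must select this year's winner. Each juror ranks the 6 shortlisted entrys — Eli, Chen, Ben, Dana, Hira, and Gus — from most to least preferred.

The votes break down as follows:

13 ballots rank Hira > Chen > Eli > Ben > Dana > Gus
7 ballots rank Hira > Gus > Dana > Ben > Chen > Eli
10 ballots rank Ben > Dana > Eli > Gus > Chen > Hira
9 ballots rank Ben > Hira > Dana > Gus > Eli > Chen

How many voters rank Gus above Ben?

7

Ballots ranking Gus above Ben: 7.
Ballots ranking Ben above Gus: 13+10+9 = 32.
So 7 of 39 voters prefer Gus to Ben.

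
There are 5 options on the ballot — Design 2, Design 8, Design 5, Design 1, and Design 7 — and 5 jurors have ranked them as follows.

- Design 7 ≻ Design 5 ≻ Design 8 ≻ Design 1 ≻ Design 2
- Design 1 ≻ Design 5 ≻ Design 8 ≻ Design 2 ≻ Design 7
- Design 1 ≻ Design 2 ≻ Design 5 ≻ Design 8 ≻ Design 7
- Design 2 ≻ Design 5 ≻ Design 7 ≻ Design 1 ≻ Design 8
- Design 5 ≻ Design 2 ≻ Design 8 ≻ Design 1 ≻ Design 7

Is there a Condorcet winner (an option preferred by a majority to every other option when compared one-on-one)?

Head-to-head results (5 voters total):
Design 2 vs Design 8: Design 2 wins 3–2.
Design 2 vs Design 5: Design 5 wins 3–2.
Design 2 vs Design 1: Design 1 wins 3–2.
Design 2 vs Design 7: Design 2 wins 4–1.
Design 8 vs Design 5: Design 5 wins 5–0.
Design 8 vs Design 1: Design 1 wins 3–2.
Design 8 vs Design 7: Design 8 wins 3–2.
Design 5 vs Design 1: Design 5 wins 3–2.
Design 5 vs Design 7: Design 5 wins 4–1.
Design 1 vs Design 7: Design 1 wins 3–2.
Design 5 beats each rival — Design 2 (3–2), Design 8 (5–0), Design 1 (3–2), Design 7 (4–1) — so Design 5 is the Condorcet winner.

Yes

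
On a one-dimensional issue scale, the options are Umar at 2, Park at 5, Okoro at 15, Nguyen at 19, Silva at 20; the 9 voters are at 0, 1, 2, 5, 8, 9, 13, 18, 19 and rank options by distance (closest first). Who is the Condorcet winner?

Park

With single-peaked preferences on a line, the Condorcet winner is the candidate closest to the median voter.
The median voter (position 8) is closest to Park at 5.
Check: Park vs Okoro — voters closer to Park: 6 of 9.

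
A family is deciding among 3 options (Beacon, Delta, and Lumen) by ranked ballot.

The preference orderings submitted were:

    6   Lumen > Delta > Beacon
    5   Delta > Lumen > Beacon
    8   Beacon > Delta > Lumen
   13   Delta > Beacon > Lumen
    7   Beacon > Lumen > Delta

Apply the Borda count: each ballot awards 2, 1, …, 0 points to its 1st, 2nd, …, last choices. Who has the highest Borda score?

Delta

Borda scores:
  Beacon: 6·0 + 5·0 + 8·2 + 13·1 + 7·2 = 43
  Delta: 6·1 + 5·2 + 8·1 + 13·2 + 7·0 = 50
  Lumen: 6·2 + 5·1 + 8·0 + 13·0 + 7·1 = 24
Delta has the highest total.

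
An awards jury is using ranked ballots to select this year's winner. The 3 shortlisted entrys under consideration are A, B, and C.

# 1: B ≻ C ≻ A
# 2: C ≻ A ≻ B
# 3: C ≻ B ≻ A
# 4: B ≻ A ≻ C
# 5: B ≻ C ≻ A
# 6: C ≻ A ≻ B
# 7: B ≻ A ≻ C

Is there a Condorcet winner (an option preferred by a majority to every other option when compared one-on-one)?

Yes

Head-to-head results (7 voters total):
A vs B: B wins 5–2.
A vs C: C wins 5–2.
B vs C: B wins 4–3.
B beats each rival — A (5–2), C (4–3) — so B is the Condorcet winner.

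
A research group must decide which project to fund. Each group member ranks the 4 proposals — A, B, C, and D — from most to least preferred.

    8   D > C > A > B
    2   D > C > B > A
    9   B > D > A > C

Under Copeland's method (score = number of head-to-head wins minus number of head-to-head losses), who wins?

Pairwise results:
  A vs B: B wins 11–8.
  A vs C: C wins 10–9.
  A vs D: D wins 19–0.
  B vs C: C wins 10–9.
  B vs D: D wins 10–9.
  C vs D: D wins 19–0.
Copeland scores (wins − losses):
  A: 0 − 3 = -3
  B: 1 − 2 = -1
  C: 2 − 1 = 1
  D: 3 − 0 = 3
D has the best Copeland score.

D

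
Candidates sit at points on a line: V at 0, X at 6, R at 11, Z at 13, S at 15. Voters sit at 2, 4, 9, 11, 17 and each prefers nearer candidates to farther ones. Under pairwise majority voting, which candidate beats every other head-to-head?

R

With single-peaked preferences on a line, the Condorcet winner is the candidate closest to the median voter.
The median voter (position 9) is closest to R at 11.
Check: R vs X — voters closer to R: 3 of 5.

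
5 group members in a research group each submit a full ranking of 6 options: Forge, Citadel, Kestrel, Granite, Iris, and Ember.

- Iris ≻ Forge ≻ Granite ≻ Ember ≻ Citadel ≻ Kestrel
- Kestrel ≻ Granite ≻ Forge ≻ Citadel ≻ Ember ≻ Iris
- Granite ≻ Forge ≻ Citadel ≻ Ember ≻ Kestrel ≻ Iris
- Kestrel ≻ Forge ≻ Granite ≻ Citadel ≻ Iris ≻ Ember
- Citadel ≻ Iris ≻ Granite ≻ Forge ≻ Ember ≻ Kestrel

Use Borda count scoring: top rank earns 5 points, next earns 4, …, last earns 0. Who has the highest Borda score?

Granite

Borda scores:
  Forge: 4 + 3 + 4 + 4 + 2 = 17
  Citadel: 1 + 2 + 3 + 2 + 5 = 13
  Kestrel: 0 + 5 + 1 + 5 + 0 = 11
  Granite: 3 + 4 + 5 + 3 + 3 = 18
  Iris: 5 + 0 + 0 + 1 + 4 = 10
  Ember: 2 + 1 + 2 + 0 + 1 = 6
Granite has the highest total.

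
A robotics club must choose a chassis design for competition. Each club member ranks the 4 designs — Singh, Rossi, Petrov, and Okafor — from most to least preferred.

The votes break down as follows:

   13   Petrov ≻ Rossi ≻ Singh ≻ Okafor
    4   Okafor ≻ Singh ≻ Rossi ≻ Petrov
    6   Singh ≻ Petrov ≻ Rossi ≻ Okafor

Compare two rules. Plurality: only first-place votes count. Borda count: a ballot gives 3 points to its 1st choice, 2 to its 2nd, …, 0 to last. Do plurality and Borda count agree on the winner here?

Yes

Plurality first-place counts: Singh 6, Rossi 0, Petrov 13, Okafor 4 → Petrov.
Borda totals: Singh 39, Rossi 36, Petrov 51, Okafor 12 → Petrov.
The two rules agree on Petrov.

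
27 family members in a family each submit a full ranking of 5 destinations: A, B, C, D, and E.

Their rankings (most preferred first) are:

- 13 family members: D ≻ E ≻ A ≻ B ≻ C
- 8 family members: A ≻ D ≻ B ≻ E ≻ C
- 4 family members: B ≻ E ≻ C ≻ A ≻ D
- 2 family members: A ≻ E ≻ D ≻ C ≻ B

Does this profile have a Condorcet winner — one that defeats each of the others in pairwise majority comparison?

Head-to-head results (27 voters total):
A vs B: A wins 23–4.
A vs C: A wins 23–4.
A vs D: A wins 14–13.
A vs E: E wins 17–10.
B vs C: B wins 25–2.
B vs D: D wins 23–4.
B vs E: E wins 15–12.
C vs D: D wins 23–4.
C vs E: E wins 27–0.
D vs E: D wins 21–6.
No candidate beats all others: A beats D beats E beats A, a majority cycle.

No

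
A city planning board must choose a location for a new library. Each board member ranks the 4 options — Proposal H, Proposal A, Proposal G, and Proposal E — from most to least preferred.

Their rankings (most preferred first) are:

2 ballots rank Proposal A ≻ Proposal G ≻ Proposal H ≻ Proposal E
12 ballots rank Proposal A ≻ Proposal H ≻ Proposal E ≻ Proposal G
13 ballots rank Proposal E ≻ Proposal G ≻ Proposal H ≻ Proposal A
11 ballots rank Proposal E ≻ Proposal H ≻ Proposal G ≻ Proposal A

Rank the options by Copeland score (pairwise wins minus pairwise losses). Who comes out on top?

Proposal E

Pairwise results:
  Proposal H vs Proposal A: Proposal H wins 24–14.
  Proposal H vs Proposal G: Proposal H wins 23–15.
  Proposal H vs Proposal E: Proposal E wins 24–14.
  Proposal A vs Proposal G: Proposal G wins 24–14.
  Proposal A vs Proposal E: Proposal E wins 24–14.
  Proposal G vs Proposal E: Proposal E wins 36–2.
Copeland scores (wins − losses):
  Proposal H: 2 − 1 = 1
  Proposal A: 0 − 3 = -3
  Proposal G: 1 − 2 = -1
  Proposal E: 3 − 0 = 3
Proposal E has the best Copeland score.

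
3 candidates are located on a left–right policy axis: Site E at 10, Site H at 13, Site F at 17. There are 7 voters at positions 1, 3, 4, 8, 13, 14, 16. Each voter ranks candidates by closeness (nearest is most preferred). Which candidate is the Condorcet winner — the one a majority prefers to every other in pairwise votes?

With single-peaked preferences on a line, the Condorcet winner is the candidate closest to the median voter.
The median voter (position 8) is closest to Site E at 10.
Check: Site E vs Site H — voters closer to Site E: 4 of 7.

Site E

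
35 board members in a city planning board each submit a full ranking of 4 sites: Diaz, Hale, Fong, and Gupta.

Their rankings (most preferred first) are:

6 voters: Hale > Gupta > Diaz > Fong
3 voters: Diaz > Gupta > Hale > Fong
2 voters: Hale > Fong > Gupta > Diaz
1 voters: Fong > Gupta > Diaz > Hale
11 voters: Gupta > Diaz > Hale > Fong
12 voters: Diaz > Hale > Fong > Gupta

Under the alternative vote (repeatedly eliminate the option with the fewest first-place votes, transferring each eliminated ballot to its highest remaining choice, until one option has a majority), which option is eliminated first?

Round 1: Diaz 15, Gupta 11, Hale 8, Fong 1. Fong has the fewest and is eliminated.
Round 2: Diaz 15, Gupta 12, Hale 8. Hale has the fewest and is eliminated.
Round 3: Gupta 20, Diaz 15. Gupta has a majority.

Fong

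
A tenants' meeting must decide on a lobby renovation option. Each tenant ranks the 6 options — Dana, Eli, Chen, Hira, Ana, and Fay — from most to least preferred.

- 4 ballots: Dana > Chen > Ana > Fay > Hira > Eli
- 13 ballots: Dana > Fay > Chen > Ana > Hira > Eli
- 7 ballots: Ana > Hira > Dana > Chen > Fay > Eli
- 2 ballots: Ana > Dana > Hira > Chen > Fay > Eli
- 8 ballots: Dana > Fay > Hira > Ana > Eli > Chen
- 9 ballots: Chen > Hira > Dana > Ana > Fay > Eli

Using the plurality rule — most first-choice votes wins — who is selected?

Dana

First-place vote totals:
  Dana: 25
  Eli: 0
  Chen: 9
  Hira: 0
  Ana: 9
  Fay: 0
Dana has the most first-place votes.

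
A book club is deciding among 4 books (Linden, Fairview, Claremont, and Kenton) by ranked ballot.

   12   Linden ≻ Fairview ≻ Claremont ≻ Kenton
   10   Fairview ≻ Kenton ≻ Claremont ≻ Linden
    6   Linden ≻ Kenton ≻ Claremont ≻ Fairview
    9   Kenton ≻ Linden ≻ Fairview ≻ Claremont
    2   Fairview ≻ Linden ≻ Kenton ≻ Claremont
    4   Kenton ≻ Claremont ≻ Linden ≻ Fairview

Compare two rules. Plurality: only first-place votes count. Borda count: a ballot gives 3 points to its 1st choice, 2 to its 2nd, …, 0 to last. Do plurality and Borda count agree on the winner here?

Plurality first-place counts: Linden 18, Fairview 12, Claremont 0, Kenton 13 → Linden.
Borda totals: Linden 80, Fairview 69, Claremont 36, Kenton 73 → Linden.
The two rules agree on Linden.

Yes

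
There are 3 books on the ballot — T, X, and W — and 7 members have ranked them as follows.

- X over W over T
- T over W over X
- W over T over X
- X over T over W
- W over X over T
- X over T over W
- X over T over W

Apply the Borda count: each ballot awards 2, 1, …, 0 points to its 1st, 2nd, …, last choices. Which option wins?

Borda scores:
  T: 0 + 2 + 1 + 1 + 0 + 1 + 1 = 6
  X: 2 + 0 + 0 + 2 + 1 + 2 + 2 = 9
  W: 1 + 1 + 2 + 0 + 2 + 0 + 0 = 6
X has the highest total.

X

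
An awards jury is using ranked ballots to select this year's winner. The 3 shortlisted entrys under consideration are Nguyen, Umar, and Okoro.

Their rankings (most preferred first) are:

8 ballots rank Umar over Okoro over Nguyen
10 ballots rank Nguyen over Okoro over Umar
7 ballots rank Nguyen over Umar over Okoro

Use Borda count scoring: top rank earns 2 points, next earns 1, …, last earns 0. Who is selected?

Nguyen

Borda scores:
  Nguyen: 8·0 + 10·2 + 7·2 = 34
  Umar: 8·2 + 10·0 + 7·1 = 23
  Okoro: 8·1 + 10·1 + 7·0 = 18
Nguyen has the highest total.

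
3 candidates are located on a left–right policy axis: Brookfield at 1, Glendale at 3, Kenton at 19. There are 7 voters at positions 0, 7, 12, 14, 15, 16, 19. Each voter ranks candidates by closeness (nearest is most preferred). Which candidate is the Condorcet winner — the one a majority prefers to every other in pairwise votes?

Kenton

With single-peaked preferences on a line, the Condorcet winner is the candidate closest to the median voter.
The median voter (position 14) is closest to Kenton at 19.
Check: Kenton vs Glendale — voters closer to Kenton: 5 of 7.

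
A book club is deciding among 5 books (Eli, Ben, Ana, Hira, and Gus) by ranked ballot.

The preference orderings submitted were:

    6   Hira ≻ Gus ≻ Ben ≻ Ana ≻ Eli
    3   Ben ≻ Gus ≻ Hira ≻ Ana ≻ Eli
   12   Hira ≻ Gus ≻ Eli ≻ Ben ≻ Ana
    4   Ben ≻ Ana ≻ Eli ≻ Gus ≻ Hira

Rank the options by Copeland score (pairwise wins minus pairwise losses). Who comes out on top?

Pairwise results:
  Eli vs Ben: Ben wins 13–12.
  Eli vs Ana: Ana wins 13–12.
  Eli vs Hira: Hira wins 21–4.
  Eli vs Gus: Gus wins 21–4.
  Ben vs Ana: Ben wins 25–0.
  Ben vs Hira: Hira wins 18–7.
  Ben vs Gus: Gus wins 18–7.
  Ana vs Hira: Hira wins 21–4.
  Ana vs Gus: Gus wins 21–4.
  Hira vs Gus: Hira wins 18–7.
Copeland scores (wins − losses):
  Eli: 0 − 4 = -4
  Ben: 2 − 2 = 0
  Ana: 1 − 3 = -2
  Hira: 4 − 0 = 4
  Gus: 3 − 1 = 2
Hira has the best Copeland score.

Hira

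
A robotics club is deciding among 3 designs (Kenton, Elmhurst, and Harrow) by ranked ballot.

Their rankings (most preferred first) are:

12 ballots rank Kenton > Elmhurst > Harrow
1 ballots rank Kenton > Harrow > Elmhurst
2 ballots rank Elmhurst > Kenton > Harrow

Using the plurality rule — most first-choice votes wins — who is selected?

Kenton

First-place vote totals:
  Kenton: 13
  Elmhurst: 2
  Harrow: 0
Kenton has the most first-place votes.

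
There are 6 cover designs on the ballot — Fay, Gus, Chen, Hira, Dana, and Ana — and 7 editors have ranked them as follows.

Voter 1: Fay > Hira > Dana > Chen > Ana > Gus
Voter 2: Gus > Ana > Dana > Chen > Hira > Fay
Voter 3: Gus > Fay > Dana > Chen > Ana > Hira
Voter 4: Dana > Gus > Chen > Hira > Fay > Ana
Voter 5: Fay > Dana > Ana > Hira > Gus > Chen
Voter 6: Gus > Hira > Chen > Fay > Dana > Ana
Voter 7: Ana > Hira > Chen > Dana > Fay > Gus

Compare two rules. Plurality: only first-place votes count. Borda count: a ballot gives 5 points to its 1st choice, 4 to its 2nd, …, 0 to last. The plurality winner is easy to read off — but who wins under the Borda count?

Dana

Plurality first-place counts: Fay 2, Gus 3, Chen 0, Hira 0, Dana 1, Ana 1 → Gus.
Borda totals: Fay 18, Gus 20, Chen 15, Hira 17, Dana 21, Ana 14 → Dana.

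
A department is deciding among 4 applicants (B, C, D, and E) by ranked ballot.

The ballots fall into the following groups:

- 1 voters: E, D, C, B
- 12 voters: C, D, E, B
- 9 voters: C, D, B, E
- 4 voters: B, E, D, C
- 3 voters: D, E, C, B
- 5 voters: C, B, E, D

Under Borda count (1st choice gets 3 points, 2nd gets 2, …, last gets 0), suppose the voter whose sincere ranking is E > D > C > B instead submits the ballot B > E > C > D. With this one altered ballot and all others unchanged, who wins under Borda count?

Borda totals with the altered ballot: B 34, C 82, D 55, E 33.
The winner is unchanged: still C.

C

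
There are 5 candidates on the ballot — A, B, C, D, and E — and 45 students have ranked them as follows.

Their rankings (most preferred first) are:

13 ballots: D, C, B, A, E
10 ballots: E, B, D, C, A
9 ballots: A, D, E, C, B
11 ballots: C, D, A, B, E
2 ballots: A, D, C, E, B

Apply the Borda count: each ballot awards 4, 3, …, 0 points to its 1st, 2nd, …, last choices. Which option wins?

D

Borda scores:
  A: 13·1 + 10·0 + 9·4 + 11·2 + 2·4 = 79
  B: 13·2 + 10·3 + 9·0 + 11·1 + 2·0 = 67
  C: 13·3 + 10·1 + 9·1 + 11·4 + 2·2 = 106
  D: 13·4 + 10·2 + 9·3 + 11·3 + 2·3 = 138
  E: 13·0 + 10·4 + 9·2 + 11·0 + 2·1 = 60
D has the highest total.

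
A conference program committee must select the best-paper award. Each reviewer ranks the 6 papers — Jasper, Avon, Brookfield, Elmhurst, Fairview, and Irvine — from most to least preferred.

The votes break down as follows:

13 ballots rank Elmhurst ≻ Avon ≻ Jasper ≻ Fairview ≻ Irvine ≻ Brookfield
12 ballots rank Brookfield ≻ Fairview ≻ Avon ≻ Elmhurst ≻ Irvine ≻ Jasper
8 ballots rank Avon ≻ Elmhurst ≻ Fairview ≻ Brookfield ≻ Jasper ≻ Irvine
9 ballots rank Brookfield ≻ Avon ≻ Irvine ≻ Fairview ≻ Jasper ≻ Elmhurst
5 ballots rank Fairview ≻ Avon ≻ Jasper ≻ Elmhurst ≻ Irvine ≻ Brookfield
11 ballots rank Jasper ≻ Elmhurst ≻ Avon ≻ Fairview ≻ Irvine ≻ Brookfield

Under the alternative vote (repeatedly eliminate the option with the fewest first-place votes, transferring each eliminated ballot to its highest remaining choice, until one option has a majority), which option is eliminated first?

Round 1: Brookfield 21, Elmhurst 13, Jasper 11, Avon 8, Fairview 5, Irvine 0. Irvine has the fewest and is eliminated.
Round 2: Brookfield 21, Elmhurst 13, Jasper 11, Avon 8, Fairview 5. Fairview has the fewest and is eliminated.
Round 3: Brookfield 21, Avon 13, Elmhurst 13, Jasper 11. Jasper has the fewest and is eliminated.
Round 4: Elmhurst 24, Brookfield 21, Avon 13. Avon has the fewest and is eliminated.
Round 5: Elmhurst 37, Brookfield 21. Elmhurst has a majority.

Irvine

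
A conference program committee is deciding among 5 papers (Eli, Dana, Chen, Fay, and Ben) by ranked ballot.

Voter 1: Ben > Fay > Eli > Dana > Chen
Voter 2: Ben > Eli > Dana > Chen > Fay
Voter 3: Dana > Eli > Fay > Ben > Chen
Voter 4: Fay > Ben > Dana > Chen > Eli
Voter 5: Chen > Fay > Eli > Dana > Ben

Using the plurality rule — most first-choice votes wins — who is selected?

Ben

First-place vote totals:
  Eli: 0
  Dana: 1
  Chen: 1
  Fay: 1
  Ben: 2
Ben has the most first-place votes.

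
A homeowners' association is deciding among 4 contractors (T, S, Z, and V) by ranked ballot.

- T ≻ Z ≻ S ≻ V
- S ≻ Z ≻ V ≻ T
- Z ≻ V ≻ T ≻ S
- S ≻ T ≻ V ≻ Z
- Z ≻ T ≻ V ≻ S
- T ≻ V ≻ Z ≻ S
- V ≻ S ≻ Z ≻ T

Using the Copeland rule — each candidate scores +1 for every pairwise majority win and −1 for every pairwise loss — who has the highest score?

Pairwise results:
  T vs S: T wins 4–3.
  T vs Z: Z wins 4–3.
  T vs V: T wins 4–3.
  S vs Z: Z wins 4–3.
  S vs V: V wins 4–3.
  Z vs V: Z wins 4–3.
Copeland scores (wins − losses):
  T: 2 − 1 = 1
  S: 0 − 3 = -3
  Z: 3 − 0 = 3
  V: 1 − 2 = -1
Z has the best Copeland score.

Z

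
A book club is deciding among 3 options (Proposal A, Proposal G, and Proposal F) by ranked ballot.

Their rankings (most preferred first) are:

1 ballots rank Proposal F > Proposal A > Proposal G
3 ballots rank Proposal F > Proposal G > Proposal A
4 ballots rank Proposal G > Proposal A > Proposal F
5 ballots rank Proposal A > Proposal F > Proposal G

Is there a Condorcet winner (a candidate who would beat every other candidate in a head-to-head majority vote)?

No

Head-to-head results (13 voters total):
Proposal A vs Proposal G: Proposal G wins 7–6.
Proposal A vs Proposal F: Proposal A wins 9–4.
Proposal G vs Proposal F: Proposal F wins 9–4.
No candidate beats all others: Proposal A beats Proposal F beats Proposal G beats Proposal A, a majority cycle.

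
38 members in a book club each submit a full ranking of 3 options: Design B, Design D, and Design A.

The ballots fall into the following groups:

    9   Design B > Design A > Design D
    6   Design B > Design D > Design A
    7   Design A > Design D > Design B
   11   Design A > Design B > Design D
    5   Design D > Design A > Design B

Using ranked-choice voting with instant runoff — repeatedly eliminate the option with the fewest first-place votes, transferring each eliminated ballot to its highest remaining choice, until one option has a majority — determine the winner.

Design A

Round 1: Design A 18, Design B 15, Design D 5. Design D has the fewest and is eliminated.
Round 2: Design A 23, Design B 15. Design A has a majority.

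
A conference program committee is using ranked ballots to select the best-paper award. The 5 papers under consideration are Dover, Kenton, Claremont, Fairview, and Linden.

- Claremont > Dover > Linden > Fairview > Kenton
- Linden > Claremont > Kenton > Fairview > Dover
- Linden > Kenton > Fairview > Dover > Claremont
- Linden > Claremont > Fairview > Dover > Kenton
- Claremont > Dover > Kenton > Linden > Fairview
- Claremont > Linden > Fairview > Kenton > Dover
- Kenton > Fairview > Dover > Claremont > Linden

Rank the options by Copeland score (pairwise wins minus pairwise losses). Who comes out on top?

Pairwise results:
  Dover vs Kenton: Kenton wins 4–3.
  Dover vs Claremont: Claremont wins 5–2.
  Dover vs Fairview: Fairview wins 5–2.
  Dover vs Linden: Linden wins 4–3.
  Kenton vs Claremont: Claremont wins 5–2.
  Kenton vs Fairview: Kenton wins 4–3.
  Kenton vs Linden: Linden wins 5–2.
  Claremont vs Fairview: Claremont wins 5–2.
  Claremont vs Linden: Claremont wins 4–3.
  Fairview vs Linden: Linden wins 6–1.
Copeland scores (wins − losses):
  Dover: 0 − 4 = -4
  Kenton: 2 − 2 = 0
  Claremont: 4 − 0 = 4
  Fairview: 1 − 3 = -2
  Linden: 3 − 1 = 2
Claremont has the best Copeland score.

Claremont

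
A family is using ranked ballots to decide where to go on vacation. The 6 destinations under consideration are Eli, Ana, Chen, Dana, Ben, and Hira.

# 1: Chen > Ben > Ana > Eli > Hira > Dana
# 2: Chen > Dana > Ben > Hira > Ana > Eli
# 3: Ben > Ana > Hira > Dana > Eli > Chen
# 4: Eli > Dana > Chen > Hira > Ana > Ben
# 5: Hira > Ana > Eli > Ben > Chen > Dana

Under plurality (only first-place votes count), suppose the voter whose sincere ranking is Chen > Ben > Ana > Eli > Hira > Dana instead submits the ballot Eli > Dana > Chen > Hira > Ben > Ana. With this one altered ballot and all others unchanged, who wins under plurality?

First-place totals with the altered ballot: Eli 2, Ana 0, Chen 1, Dana 0, Ben 1, Hira 1.
The switch changes the winner from Chen to Eli.

Eli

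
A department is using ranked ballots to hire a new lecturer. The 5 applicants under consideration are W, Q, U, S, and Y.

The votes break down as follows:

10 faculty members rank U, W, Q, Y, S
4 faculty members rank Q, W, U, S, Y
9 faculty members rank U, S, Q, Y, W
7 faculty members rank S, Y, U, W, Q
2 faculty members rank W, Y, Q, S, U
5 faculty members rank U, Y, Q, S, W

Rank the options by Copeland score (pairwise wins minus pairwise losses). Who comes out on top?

U

Pairwise results:
  W vs Q: W wins 19–18.
  W vs U: U wins 31–6.
  W vs S: S wins 21–16.
  W vs Y: Y wins 21–16.
  Q vs U: U wins 31–6.
  Q vs S: Q wins 21–16.
  Q vs Y: Q wins 23–14.
  U vs S: U wins 28–9.
  U vs Y: U wins 28–9.
  S vs Y: S wins 20–17.
Copeland scores (wins − losses):
  W: 1 − 3 = -2
  Q: 2 − 2 = 0
  U: 4 − 0 = 4
  S: 2 − 2 = 0
  Y: 1 − 3 = -2
U has the best Copeland score.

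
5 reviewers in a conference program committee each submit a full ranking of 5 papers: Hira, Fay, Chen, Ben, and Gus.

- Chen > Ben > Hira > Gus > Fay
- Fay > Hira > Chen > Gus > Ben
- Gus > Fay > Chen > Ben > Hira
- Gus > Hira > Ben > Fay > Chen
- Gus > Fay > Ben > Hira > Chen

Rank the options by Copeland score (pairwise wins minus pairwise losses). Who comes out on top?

Pairwise results:
  Hira vs Fay: Fay wins 3–2.
  Hira vs Chen: Hira wins 3–2.
  Hira vs Ben: Ben wins 3–2.
  Hira vs Gus: Gus wins 3–2.
  Fay vs Chen: Fay wins 4–1.
  Fay vs Ben: Fay wins 3–2.
  Fay vs Gus: Gus wins 4–1.
  Chen vs Ben: Chen wins 3–2.
  Chen vs Gus: Gus wins 3–2.
  Ben vs Gus: Gus wins 4–1.
Copeland scores (wins − losses):
  Hira: 1 − 3 = -2
  Fay: 3 − 1 = 2
  Chen: 1 − 3 = -2
  Ben: 1 − 3 = -2
  Gus: 4 − 0 = 4
Gus has the best Copeland score.

Gus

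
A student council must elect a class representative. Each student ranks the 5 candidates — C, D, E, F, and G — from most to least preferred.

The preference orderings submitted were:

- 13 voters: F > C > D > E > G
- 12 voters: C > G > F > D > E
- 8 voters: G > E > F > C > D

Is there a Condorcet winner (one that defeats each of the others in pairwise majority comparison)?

No

Head-to-head results (33 voters total):
C vs D: C wins 33–0.
C vs E: C wins 25–8.
C vs F: F wins 21–12.
C vs G: C wins 25–8.
D vs E: D wins 25–8.
D vs F: F wins 33–0.
D vs G: G wins 20–13.
E vs F: F wins 25–8.
E vs G: G wins 20–13.
F vs G: G wins 20–13.
No candidate beats all others: C beats G beats F beats C, a majority cycle.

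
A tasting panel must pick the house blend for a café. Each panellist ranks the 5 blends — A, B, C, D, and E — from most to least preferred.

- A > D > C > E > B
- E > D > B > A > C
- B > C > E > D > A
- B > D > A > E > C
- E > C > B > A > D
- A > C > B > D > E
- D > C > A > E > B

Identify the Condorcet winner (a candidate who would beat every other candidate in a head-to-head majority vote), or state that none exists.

Head-to-head results (7 voters total):
A vs B: B wins 4–3.
A vs C: A wins 4–3.
A vs D: D wins 4–3.
A vs E: A wins 4–3.
B vs C: C wins 4–3.
B vs D: B wins 4–3.
B vs E: E wins 4–3.
C vs D: D wins 4–3.
C vs E: C wins 4–3.
D vs E: D wins 4–3.
No candidate beats all others: A beats C beats B beats A, a majority cycle.

None — there is no Condorcet winner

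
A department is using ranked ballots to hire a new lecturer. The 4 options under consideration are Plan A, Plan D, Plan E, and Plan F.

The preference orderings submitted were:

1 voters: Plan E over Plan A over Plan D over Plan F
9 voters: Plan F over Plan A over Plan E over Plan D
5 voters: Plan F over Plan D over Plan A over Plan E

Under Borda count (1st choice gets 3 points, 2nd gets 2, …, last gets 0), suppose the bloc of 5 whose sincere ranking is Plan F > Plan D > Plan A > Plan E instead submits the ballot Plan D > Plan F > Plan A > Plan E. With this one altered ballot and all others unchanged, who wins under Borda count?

Borda totals with the altered ballot: Plan A 25, Plan D 16, Plan E 12, Plan F 37.
The winner is unchanged: still Plan F.

Plan F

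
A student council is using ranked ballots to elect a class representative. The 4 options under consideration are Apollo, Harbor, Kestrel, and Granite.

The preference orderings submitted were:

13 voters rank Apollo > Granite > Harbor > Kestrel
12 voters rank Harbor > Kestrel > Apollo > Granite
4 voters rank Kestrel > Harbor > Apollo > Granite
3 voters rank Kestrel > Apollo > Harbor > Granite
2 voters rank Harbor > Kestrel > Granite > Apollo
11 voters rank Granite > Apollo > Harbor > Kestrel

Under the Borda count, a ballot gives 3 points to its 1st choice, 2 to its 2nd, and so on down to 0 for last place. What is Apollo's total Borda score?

83

Borda scores:
  Apollo: 13·3 + 12·1 + 4·1 + 3·2 + 2·0 + 11·2 = 83
  Harbor: 13·1 + 12·3 + 4·2 + 3·1 + 2·3 + 11·1 = 77
  Kestrel: 13·0 + 12·2 + 4·3 + 3·3 + 2·2 + 11·0 = 49
  Granite: 13·2 + 12·0 + 4·0 + 3·0 + 2·1 + 11·3 = 61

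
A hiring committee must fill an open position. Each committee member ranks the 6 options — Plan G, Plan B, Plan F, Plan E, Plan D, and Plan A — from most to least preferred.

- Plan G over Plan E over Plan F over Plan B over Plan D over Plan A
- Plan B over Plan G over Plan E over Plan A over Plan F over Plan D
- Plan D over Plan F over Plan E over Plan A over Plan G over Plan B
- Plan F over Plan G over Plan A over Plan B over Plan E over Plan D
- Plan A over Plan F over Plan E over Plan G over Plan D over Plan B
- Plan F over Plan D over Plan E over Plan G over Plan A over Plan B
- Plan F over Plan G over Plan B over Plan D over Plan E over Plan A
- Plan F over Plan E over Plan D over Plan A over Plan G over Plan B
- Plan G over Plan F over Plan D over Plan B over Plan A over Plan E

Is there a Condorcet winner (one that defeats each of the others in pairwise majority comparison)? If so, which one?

Head-to-head results (9 voters total):
Plan G vs Plan B: Plan G wins 8–1.
Plan G vs Plan F: Plan F wins 6–3.
Plan G vs Plan E: Plan G wins 5–4.
Plan G vs Plan D: Plan G wins 6–3.
Plan G vs Plan A: Plan G wins 6–3.
Plan B vs Plan F: Plan F wins 8–1.
Plan B vs Plan E: Plan E wins 5–4.
Plan B vs Plan D: Plan D wins 5–4.
Plan B vs Plan A: Plan A wins 5–4.
Plan F vs Plan E: Plan F wins 7–2.
Plan F vs Plan D: Plan F wins 8–1.
Plan F vs Plan A: Plan F wins 7–2.
Plan E vs Plan D: Plan E wins 5–4.
Plan E vs Plan A: Plan E wins 6–3.
Plan D vs Plan A: Plan D wins 6–3.
Plan F beats each rival — Plan G (6–3), Plan B (8–1), Plan E (7–2), Plan D (8–1), Plan A (7–2) — so Plan F is the Condorcet winner.

Plan F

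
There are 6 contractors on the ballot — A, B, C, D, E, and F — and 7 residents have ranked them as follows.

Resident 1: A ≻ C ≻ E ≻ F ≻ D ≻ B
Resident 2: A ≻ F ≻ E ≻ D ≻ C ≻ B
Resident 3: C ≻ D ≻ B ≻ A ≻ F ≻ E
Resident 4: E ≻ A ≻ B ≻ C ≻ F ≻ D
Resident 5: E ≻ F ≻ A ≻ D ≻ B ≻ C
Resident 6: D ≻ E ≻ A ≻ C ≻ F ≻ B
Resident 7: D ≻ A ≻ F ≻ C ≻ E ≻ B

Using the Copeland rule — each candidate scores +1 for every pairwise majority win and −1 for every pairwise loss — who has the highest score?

Pairwise results:
  A vs B: A wins 6–1.
  A vs C: A wins 6–1.
  A vs D: A wins 4–3.
  A vs E: A wins 4–3.
  A vs F: A wins 6–1.
  B vs C: C wins 5–2.
  B vs D: D wins 6–1.
  B vs E: E wins 6–1.
  B vs F: F wins 5–2.
  C vs D: D wins 4–3.
  C vs E: E wins 4–3.
  C vs F: C wins 4–3.
  D vs E: E wins 4–3.
  D vs F: F wins 4–3.
  E vs F: E wins 4–3.
Copeland scores (wins − losses):
  A: 5 − 0 = 5
  B: 0 − 5 = -5
  C: 2 − 3 = -1
  D: 2 − 3 = -1
  E: 4 − 1 = 3
  F: 2 − 3 = -1
A has the best Copeland score.

A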